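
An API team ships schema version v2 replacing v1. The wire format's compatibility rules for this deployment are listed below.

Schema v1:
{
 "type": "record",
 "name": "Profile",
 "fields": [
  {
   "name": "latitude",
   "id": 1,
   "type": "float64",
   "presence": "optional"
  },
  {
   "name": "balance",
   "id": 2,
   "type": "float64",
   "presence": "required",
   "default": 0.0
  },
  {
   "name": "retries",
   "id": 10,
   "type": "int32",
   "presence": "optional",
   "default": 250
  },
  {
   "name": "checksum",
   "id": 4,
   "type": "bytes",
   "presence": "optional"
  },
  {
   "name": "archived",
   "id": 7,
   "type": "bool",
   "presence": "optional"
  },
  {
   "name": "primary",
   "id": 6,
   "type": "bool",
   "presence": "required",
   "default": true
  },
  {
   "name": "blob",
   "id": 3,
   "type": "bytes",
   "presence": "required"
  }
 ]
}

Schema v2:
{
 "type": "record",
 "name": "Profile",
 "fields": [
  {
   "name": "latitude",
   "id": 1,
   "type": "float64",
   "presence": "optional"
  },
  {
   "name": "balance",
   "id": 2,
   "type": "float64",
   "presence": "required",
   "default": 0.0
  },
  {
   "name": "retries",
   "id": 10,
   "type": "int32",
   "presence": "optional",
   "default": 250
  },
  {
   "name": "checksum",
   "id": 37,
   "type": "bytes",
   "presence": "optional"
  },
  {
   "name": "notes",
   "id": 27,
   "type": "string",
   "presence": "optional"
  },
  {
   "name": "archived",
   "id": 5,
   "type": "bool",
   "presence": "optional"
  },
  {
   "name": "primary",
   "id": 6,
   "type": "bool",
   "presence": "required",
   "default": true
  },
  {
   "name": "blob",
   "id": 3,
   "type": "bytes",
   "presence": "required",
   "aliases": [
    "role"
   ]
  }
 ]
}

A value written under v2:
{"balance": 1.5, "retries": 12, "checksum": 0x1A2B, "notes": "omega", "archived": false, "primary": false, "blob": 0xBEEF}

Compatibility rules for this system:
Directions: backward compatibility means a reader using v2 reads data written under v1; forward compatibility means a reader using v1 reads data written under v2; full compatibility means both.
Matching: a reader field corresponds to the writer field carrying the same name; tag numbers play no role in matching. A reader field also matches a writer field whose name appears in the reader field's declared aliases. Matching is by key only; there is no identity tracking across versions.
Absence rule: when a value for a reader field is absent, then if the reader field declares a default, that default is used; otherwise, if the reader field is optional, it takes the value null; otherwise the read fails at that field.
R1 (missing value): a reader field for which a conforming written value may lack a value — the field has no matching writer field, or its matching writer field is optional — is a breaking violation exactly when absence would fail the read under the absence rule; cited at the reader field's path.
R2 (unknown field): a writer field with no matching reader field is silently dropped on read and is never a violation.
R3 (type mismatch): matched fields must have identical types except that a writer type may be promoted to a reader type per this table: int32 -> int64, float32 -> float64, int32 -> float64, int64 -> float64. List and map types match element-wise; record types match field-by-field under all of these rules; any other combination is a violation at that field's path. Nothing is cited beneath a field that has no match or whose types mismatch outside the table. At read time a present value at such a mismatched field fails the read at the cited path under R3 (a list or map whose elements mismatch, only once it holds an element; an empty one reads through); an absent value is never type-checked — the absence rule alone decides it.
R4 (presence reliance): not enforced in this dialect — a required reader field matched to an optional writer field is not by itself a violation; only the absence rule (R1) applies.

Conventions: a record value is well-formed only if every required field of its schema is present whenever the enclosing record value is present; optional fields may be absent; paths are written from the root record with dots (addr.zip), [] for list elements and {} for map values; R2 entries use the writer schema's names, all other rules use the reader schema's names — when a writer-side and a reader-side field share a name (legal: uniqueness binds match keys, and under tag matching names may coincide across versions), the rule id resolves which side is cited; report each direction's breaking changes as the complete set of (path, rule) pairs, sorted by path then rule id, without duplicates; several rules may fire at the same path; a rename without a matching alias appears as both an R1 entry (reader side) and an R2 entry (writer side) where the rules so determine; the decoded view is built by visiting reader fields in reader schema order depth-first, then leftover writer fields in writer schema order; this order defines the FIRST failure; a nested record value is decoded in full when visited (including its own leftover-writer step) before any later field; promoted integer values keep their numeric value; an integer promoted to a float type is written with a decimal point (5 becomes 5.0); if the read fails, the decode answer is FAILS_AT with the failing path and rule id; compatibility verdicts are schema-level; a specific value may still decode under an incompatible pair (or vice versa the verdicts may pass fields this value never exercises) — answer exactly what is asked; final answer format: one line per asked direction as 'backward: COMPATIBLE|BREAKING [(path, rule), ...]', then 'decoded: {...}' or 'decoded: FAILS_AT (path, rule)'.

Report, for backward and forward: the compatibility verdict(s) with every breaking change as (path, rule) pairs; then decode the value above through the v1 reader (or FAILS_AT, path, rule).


the writer's type comes first in each Profile pair
backward on Profile — v2 reading data written by v1:
  writer optional, float64 -> float64: reader latitude maps from writer latitude
  writer required, float64 -> float64: reader balance maps from writer balance
  writer optional, int32 -> int32: reader retries maps from writer retries
  writer optional, bytes -> bytes: reader checksum maps from writer checksum
  notes has no writer counterpart
  writer optional, bool -> bool: reader archived maps from writer archived
  writer required, bool -> bool: reader primary maps from writer primary
  writer required, bytes -> bytes: reader blob maps from writer blob
  nothing fires on Profile: backward is COMPATIBLE
forward on Profile — v1 reading data written by v2:
  writer optional, float64 -> float64: reader latitude maps from writer latitude
  writer required, float64 -> float64: reader balance maps from writer balance
  writer optional, int32 -> int32: reader retries maps from writer retries
  writer optional, bytes -> bytes: reader checksum maps from writer checksum
  writer optional, bool -> bool: reader archived maps from writer archived
  writer required, bool -> bool: reader primary maps from writer primary
  writer required, bytes -> bytes: reader blob maps from writer blob
  leftover writer field: notes
  nothing fires on Profile: forward is COMPATIBLE
migrating the Profile value to v1:
  latitude := null (absent, optional -> null)
  balance := 1.5
  retries := 12
  checksum := 0x1A2B
  archived := false
  primary := false
  blob := 0xBEEF
  writer notes: unknown -> dropped
  => decoded: {"latitude": null, "balance": 1.5, "retries": 12, "checksum": 0x1A2B, "archived": false, "primary": false, "blob": 0xBEEF}

backward: COMPATIBLE []; forward: COMPATIBLE []; decoded: {"latitude": null, "balance": 1.5, "retries": 12, "checksum": 0x1A2B, "archived": false, "primary": false, "blob": 0xBEEF}


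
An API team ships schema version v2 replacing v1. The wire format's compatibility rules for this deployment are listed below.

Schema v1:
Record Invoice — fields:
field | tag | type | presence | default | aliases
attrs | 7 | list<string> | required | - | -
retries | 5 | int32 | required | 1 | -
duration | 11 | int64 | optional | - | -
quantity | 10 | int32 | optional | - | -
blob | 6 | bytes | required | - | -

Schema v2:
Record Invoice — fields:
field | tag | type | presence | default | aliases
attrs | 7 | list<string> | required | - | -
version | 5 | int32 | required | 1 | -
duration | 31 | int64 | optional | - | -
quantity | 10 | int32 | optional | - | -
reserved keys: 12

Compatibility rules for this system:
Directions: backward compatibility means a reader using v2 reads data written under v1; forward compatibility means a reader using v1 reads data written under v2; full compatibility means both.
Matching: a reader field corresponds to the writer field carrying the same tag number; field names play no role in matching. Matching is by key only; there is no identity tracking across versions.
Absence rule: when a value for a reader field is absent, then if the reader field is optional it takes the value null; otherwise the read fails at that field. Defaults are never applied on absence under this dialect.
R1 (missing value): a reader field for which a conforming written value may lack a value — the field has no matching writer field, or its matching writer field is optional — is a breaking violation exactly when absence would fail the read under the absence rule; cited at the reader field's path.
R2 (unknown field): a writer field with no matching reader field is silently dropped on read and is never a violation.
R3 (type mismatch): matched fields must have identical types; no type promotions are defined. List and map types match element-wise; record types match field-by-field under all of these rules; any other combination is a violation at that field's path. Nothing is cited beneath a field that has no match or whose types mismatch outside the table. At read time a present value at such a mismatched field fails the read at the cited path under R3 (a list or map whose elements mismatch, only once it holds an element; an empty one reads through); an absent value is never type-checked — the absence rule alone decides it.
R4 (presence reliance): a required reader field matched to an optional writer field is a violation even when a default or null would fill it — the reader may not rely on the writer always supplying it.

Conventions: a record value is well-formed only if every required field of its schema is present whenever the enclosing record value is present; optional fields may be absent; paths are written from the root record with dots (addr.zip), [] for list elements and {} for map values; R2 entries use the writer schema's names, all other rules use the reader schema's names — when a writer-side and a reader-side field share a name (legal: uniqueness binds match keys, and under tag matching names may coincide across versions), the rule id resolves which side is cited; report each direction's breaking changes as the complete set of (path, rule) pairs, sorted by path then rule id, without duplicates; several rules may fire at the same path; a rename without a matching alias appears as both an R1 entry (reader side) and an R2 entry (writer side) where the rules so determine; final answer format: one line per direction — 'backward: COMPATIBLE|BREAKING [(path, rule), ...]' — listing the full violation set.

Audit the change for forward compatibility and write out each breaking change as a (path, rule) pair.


forward: BREAKING [(blob, R1)]

each type pair in Invoice: writer, then reader
forward pass over Invoice, reader schema v1, writer schema v2:
  list<string> -> list<string>, writer required: attrs aligns to attrs
  int32 -> int32, writer required: retries aligns to version
  no writer field matches reader duration
  int32 -> int32, writer optional: quantity aligns to quantity
  no writer field matches reader blob
  duration (writer side), unknown to reader
  rule R1 violated at blob
  => 1 violation(s): forward is BREAKING for Invoice
ruling out the remaining Invoice differences:
  renamed field retries to version in record Invoice -> triggers nothing under Invoice's printed rules — same verdict
  field duration in record Invoice: tag 11 changed to 31 -> triggers nothing under Invoice's printed rules — same verdict


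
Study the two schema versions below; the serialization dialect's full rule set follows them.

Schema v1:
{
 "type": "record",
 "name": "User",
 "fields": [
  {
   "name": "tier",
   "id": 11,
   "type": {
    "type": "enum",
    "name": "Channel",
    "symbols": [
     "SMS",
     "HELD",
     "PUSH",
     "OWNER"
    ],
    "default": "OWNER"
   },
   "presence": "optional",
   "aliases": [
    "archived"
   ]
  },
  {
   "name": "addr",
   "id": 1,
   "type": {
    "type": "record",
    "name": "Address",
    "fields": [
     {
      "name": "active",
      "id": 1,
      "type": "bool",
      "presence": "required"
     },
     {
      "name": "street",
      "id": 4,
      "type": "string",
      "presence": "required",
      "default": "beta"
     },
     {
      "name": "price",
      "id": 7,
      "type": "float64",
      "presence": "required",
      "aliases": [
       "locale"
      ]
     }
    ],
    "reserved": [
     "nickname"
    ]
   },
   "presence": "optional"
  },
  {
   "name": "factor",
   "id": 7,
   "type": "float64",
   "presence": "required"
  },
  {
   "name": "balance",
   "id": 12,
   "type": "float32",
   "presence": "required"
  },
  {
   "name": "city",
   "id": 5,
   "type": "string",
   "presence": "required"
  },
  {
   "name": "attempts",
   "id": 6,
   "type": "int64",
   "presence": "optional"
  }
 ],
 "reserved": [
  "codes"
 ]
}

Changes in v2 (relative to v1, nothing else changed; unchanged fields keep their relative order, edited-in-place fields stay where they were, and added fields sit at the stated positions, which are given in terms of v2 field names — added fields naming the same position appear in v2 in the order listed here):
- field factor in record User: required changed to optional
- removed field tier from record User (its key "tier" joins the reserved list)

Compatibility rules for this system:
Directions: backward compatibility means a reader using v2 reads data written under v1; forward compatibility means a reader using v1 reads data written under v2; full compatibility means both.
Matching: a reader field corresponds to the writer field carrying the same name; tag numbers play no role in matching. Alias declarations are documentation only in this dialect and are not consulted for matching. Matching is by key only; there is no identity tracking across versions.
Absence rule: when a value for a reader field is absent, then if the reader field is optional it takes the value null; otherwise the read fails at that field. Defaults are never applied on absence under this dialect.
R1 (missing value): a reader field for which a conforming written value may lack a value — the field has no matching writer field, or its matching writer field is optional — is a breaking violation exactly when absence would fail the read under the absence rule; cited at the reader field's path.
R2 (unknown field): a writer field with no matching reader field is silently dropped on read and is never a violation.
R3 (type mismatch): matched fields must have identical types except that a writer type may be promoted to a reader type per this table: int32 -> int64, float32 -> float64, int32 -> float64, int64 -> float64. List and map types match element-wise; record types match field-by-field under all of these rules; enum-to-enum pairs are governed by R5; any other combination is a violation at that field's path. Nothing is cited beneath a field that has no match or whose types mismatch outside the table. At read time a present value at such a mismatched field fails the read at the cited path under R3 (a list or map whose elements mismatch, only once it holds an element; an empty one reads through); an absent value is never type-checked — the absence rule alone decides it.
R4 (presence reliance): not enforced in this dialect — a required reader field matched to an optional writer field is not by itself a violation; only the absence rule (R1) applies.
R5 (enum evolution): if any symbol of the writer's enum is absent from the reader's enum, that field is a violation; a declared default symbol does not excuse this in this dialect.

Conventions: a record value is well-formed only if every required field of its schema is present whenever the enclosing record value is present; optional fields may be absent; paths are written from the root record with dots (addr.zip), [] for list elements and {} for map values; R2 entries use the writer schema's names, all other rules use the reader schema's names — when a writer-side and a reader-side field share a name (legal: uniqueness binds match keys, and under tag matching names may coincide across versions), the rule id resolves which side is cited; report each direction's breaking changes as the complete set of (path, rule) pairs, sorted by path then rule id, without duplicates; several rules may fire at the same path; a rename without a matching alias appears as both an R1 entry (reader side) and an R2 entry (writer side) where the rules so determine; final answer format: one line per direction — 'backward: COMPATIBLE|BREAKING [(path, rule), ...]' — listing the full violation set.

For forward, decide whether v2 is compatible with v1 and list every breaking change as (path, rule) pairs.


forward: BREAKING [(factor, R1)]

each type pair in User: writer, then reader
forward on User — v1 reading data written by v2:
  tier: no writer match
  addr <- addr (Address -> Address, writer optional)
  factor <- factor (float64 -> float64, writer optional)
  balance <- balance (float32 -> float32, writer required)
  city <- city (string -> string, writer required)
  attempts <- attempts (int64 -> int64, writer optional)
  addr.active <- addr.active (bool -> bool, writer required)
  addr.street <- addr.street (string -> string, writer required)
  addr.price <- addr.price (float64 -> float64, writer required)
  violation R1 at factor
  => forward: BREAKING (1)
the other User changes do not affect what is asked:
  removed field tier from record User (its key "tier" joins the reserved list) -> inert for the asked User verdict: nothing fires


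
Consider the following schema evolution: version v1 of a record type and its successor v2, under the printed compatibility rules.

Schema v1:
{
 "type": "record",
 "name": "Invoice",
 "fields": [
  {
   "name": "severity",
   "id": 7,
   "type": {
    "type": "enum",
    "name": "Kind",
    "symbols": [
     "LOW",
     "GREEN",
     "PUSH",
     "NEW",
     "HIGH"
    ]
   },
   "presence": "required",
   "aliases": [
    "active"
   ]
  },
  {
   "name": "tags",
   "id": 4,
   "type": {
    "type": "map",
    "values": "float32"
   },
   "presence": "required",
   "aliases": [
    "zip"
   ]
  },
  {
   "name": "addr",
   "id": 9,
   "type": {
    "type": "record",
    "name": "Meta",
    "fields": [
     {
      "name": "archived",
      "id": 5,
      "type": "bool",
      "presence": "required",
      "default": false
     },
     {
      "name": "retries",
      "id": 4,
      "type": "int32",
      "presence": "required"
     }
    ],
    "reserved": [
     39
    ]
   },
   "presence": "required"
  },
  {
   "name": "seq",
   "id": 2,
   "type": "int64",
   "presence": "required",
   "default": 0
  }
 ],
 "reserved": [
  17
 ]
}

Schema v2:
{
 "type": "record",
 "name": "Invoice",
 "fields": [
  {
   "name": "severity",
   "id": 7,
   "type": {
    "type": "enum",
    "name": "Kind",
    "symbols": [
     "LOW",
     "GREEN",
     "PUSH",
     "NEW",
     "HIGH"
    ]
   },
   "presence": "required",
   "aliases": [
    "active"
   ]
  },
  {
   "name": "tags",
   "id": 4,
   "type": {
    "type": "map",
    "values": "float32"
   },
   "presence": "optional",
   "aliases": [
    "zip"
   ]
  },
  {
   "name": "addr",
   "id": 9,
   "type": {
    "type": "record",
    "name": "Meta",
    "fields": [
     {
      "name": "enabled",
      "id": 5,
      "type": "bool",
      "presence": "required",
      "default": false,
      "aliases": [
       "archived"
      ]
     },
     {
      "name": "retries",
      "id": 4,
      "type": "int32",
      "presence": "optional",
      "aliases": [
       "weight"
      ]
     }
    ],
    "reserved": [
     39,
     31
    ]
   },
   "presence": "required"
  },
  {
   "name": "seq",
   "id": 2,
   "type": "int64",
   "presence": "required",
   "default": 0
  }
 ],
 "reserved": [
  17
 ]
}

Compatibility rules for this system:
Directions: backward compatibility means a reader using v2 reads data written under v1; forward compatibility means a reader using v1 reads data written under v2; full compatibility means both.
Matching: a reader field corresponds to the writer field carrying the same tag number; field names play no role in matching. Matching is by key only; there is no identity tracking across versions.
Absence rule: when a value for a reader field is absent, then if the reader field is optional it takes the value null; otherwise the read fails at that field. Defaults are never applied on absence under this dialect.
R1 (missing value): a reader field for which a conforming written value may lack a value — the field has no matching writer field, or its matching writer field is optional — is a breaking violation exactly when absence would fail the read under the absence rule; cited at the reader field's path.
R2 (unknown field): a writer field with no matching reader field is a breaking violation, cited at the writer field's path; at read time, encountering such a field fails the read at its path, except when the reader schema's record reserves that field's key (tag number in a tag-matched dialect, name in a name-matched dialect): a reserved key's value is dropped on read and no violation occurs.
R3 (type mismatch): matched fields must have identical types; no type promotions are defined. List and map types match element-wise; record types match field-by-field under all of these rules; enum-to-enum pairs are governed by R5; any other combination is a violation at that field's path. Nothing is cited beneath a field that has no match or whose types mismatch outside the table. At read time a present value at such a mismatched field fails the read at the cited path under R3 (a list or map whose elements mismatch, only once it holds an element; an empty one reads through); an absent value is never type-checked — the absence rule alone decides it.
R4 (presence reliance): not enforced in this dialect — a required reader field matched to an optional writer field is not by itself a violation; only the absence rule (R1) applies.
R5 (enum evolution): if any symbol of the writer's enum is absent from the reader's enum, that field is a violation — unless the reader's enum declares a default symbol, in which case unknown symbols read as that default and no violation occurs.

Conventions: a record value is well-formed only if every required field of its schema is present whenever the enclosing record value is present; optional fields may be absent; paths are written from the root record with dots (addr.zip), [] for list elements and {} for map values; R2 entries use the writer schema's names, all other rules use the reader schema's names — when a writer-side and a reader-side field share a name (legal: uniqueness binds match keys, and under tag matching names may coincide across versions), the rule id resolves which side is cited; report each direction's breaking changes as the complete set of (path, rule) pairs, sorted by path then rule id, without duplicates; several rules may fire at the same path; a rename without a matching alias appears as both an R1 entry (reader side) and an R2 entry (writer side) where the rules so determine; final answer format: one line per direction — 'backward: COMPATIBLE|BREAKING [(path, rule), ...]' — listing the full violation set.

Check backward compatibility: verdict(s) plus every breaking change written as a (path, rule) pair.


backward: COMPATIBLE []

in Invoice below, arrows point writer -> reader
backward on Invoice — v2 reading data written by v1:
  severity <- severity (Kind -> Kind, writer required)
  tags <- tags (map<string, float32> -> map<string, float32>, writer required)
  addr <- addr (Meta -> Meta, writer required)
  seq <- seq (int64 -> int64, writer required)
  addr.enabled <- addr.archived (bool -> bool, writer required)
  addr.retries <- addr.retries (int32 -> int32, writer required)
  => backward: COMPATIBLE
remaining Invoice differences; none change what is asked:
  field tags in record Invoice: required changed to optional -> matters only for Invoice's forward compatibility — outside the asked direction
  renamed field archived to enabled in record Meta (alias archived declared on the renamed field) -> triggers nothing under Invoice's printed rules — same verdict
  field retries in record Meta: required changed to optional -> matters only for Invoice's forward compatibility — outside the asked direction


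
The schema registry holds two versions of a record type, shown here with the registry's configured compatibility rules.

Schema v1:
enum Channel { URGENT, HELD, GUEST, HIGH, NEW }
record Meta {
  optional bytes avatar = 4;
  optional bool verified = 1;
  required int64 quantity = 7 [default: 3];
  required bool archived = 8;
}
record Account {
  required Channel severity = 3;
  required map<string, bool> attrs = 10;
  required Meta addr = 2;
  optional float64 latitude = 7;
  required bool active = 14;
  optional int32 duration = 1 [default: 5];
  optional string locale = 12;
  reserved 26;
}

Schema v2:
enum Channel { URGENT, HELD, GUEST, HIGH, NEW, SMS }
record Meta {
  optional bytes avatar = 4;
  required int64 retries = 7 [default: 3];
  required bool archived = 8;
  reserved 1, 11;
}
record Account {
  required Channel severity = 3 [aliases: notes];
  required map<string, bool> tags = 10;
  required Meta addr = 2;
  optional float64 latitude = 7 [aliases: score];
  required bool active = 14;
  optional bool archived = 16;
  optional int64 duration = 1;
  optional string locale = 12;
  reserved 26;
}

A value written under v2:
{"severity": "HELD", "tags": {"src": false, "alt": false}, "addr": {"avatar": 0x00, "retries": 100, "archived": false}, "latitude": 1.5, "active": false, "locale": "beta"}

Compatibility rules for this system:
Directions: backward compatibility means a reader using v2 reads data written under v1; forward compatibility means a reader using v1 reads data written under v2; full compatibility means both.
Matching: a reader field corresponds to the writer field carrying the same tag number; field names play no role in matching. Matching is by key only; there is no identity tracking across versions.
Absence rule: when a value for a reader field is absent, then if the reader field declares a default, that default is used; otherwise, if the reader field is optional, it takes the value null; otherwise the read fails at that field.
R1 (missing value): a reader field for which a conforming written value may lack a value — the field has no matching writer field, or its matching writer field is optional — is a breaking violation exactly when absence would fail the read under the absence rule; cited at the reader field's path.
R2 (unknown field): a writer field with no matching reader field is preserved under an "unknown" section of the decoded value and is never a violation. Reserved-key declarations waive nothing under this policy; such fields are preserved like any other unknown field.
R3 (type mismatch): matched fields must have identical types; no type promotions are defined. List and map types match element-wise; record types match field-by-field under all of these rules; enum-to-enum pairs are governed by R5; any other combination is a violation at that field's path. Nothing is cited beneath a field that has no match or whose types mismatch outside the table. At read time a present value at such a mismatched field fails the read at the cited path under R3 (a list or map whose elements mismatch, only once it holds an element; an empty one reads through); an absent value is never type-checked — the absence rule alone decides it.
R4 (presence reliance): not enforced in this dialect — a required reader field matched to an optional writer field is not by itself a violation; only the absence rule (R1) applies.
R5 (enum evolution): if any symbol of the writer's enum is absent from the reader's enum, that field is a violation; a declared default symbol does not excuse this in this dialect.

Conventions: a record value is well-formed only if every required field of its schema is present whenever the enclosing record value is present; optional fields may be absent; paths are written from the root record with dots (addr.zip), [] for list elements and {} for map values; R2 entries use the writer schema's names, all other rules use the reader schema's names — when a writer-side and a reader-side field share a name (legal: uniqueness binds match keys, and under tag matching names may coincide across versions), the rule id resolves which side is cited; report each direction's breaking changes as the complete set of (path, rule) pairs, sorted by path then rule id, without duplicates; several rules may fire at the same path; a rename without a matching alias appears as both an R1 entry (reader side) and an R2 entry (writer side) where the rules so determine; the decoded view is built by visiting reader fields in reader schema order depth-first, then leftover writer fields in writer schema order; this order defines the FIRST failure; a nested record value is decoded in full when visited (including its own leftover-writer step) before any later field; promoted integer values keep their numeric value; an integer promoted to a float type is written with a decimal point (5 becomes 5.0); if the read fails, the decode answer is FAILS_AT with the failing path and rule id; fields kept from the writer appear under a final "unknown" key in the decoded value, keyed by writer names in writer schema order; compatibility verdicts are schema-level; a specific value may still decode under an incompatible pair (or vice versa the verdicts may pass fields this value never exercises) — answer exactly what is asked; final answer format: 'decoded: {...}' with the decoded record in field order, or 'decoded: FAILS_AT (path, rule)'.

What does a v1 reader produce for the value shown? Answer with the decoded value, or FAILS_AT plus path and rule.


in Account below, arrows point writer -> reader
decoding the Account value with the v1 reader:
  severity := "HELD"
  attrs := {"src": false, "alt": false} (from writer tags)
  addr.avatar := 0x00
  addr.verified := null (absent, optional -> null)
  addr.quantity := 100 (from writer retries)
  addr.archived := false
  latitude := 1.5
  active := false
  duration := 5 (absent -> default)
  locale := "beta"
  => decoded: {"severity": "HELD", "attrs": {"src": false, "alt": false}, "addr": {"avatar": 0x00, "verified": null, "quantity": 100, "archived": false}, "latitude": 1.5, "active": false, "duration": 5, "locale": "beta"}
the rest of the Account diff is inert for this question:
  enum Channel (field severity in record Account): symbol SMS added -> shifts the Account verdicts, not this decode
  added field archived to record Account: optional bool, tag 16 (in v2 it sits immediately before duration) -> inert under this dialect — no rule fires on Account and the result does not move
  removed field verified from record Meta (its key 1 joins the reserved list) -> inert under this dialect — no rule fires on Account and the result does not move
  renamed field quantity to retries in record Meta -> inert under this dialect — no rule fires on Account and the result does not move
  field duration in record Account: type int32 changed to int64 (its default is dropped) -> shifts the Account verdicts, not this decode
  renamed field attrs to tags in record Account -> inert under this dialect — no rule fires on Account and the result does not move

decoded: {"severity": "HELD", "attrs": {"src": false, "alt": false}, "addr": {"avatar": 0x00, "verified": null, "quantity": 100, "archived": false}, "latitude": 1.5, "active": false, "duration": 5, "locale": "beta"}


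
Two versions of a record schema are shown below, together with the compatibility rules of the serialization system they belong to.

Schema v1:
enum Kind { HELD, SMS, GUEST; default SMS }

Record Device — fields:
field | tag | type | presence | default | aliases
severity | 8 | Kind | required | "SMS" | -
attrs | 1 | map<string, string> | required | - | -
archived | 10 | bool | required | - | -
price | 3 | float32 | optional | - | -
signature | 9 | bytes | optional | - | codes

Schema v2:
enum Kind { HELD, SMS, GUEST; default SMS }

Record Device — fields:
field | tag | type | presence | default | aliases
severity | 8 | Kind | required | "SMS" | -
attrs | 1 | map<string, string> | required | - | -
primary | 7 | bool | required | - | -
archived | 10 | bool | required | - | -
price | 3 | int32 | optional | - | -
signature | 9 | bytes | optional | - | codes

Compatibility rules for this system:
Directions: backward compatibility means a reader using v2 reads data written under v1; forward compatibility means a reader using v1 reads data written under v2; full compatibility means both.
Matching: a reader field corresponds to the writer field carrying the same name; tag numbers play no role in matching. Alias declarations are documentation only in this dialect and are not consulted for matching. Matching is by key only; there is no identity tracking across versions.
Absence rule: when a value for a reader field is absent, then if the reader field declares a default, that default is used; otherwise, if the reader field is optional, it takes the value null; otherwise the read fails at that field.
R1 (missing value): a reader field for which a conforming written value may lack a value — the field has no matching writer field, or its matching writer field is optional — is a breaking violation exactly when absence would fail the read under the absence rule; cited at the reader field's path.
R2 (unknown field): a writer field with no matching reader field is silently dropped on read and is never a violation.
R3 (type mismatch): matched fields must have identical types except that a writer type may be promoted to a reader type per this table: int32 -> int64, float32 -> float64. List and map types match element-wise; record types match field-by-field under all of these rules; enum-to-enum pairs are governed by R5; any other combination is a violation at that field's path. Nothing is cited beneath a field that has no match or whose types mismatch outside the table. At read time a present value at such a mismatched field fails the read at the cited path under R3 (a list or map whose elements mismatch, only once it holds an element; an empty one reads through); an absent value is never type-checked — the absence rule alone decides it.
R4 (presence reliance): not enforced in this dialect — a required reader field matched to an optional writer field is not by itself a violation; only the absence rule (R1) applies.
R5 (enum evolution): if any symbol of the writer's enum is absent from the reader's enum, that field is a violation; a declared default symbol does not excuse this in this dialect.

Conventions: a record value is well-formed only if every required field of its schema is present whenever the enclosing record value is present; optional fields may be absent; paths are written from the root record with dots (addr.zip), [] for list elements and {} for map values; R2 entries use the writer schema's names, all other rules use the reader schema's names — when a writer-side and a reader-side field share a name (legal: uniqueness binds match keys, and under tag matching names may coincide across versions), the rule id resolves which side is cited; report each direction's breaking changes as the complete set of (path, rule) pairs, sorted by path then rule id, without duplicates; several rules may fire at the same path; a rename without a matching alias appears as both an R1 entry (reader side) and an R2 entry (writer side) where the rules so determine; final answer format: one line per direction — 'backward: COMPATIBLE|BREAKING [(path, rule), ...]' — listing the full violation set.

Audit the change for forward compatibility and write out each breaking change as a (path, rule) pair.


forward: BREAKING [(price, R3)]

each type pair in Device: writer, then reader
forward on Device — v1 reading data written by v2:
  severity: Kind -> Kind, writer required; from severity
  attrs: map<string, string> -> map<string, string>, writer required; from attrs
  archived: bool -> bool, writer required; from archived
  price: int32 -> float32, writer optional; from price
  signature: bytes -> bytes, writer optional; from signature
  writer primary: unknown to reader
  R3 fires at price
  => 1 violation(s): forward is BREAKING for Device
remaining Device differences; none change what is asked:
  added field primary to record Device: required bool, tag 7 (in v2 it sits immediately before archived) -> fires only in the backward direction of Device, which is not asked here


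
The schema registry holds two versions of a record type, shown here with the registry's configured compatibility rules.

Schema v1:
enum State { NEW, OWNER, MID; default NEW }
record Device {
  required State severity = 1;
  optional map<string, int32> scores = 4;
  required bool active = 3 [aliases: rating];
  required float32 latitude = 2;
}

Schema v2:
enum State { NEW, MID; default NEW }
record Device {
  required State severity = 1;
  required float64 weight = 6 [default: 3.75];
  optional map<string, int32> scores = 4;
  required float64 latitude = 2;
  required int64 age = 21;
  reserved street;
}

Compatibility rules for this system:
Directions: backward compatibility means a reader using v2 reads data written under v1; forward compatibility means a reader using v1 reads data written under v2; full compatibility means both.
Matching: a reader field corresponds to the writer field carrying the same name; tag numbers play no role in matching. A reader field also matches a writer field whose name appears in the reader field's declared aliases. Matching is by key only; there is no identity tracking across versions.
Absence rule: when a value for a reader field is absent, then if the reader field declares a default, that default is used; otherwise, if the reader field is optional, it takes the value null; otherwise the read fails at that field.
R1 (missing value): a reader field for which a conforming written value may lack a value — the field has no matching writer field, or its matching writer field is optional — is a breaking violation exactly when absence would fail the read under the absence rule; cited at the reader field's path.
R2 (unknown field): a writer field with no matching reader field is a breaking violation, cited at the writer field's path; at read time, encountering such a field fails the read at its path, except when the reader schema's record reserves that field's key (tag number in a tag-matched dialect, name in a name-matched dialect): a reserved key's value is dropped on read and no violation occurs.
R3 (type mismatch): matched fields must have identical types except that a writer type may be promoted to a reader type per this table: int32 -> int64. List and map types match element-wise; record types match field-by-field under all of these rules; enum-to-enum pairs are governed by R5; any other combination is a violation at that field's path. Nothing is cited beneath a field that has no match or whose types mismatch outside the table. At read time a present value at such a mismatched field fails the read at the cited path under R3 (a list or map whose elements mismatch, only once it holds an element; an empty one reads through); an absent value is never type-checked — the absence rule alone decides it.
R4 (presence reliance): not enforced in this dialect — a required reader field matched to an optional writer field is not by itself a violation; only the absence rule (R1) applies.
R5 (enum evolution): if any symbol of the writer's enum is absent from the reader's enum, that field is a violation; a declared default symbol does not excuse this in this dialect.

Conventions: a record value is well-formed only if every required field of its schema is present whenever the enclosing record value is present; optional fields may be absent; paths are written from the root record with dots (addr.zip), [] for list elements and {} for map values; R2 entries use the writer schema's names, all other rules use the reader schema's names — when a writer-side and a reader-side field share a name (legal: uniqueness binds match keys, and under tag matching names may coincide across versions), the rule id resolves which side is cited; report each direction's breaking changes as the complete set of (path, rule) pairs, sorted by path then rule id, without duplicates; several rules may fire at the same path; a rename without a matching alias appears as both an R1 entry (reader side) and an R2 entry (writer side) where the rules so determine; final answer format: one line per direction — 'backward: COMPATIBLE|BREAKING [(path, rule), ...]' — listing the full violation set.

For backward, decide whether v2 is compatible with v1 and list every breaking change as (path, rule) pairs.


each type pair in Device: writer, then reader
backward on Device — v2 reading data written by v1:
  State -> State, writer required: severity aligns to severity
  weight: no writer-side match
  map<string, int32> -> map<string, int32>, writer optional: scores aligns to scores
  float32 -> float64, writer required: latitude aligns to latitude
  age: no writer-side match
  writer active: unknown to reader
  breaking: (active, R2)
  breaking: (age, R1)
  breaking: (latitude, R3)
  breaking: (severity, R5)
  backward on Device therefore BREAKING (4)
diffs on Device not affecting the asked answer:
  added field weight to record Device: required float64, tag 6, default 3.75 (in v2 it sits immediately before scores) -> its effect on Device is confined to the forward direction, not asked

backward: BREAKING [(active, R2), (age, R1), (latitude, R3), (severity, R5)]
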